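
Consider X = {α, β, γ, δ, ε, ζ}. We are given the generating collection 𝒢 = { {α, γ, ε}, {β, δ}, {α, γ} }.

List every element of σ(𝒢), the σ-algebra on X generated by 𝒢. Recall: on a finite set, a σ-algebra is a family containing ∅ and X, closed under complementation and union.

Answer: σ(𝒢) = { ∅, {ε}, {ζ}, {α, γ}, {β, δ}, {ε, ζ}, {α, γ, ε}, {α, γ, ζ}, {β, δ, ε}, {β, δ, ζ}, {α, β, γ, δ}, {α, γ, ε, ζ}, {β, δ, ε, ζ}, {α, β, γ, δ, ε}, {α, β, γ, δ, ζ}, X }

Working:
Initial family (5 sets): { ∅, {α, γ}, {β, δ}, {α, γ, ε}, X }.
Step 1: +5 →
  {β, δ, ζ}  = ᶜ of {α, γ, ε}
  {α, β, γ, δ}  = {α, γ} ∪ {β, δ}
  {α, γ, ε, ζ}  = ᶜ of {β, δ}
  {β, δ, ε, ζ}  = ᶜ of {α, γ}
  {α, β, γ, δ, ε}  = {α, γ, ε} ∪ {β, δ}
Step 2: +3 →
  {ζ}  = ᶜ of {α, β, γ, δ, ε}
  {ε, ζ}  = ᶜ of {α, β, γ, δ}
  {α, β, γ, δ, ζ}  = {β, δ, ζ} ∪ {α, γ}
Step 3. New:
  {ε}  = ᶜ of {α, β, γ, δ, ζ}
  {α, γ, ζ}  = {α, γ} ∪ {ζ}
Step 4. New:
  {β, δ, ε}  = ᶜ of {α, γ, ζ}
After Step 5 the family is unchanged; done.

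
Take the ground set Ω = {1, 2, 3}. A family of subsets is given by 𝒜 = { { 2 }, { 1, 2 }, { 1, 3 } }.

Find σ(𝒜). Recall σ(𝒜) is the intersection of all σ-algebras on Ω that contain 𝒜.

σ(𝒜) (8 sets): { ∅, { 1 }, { 2 }, { 3 }, { 1, 2 }, { 1, 3 }, { 2, 3 }, Ω }

Check:
Take S₀ = 𝒜 ∪ {∅, Ω} = { ∅, { 2 }, { 1, 2 }, { 1, 3 }, Ω }.
Round 1: +1 →
  { 3 }  = ᶜ of { 1, 2 }
  (now 6)
Round 2 adds 1:
  { 2, 3 }  = { 3 } ∪ { 2 }
  (now 7)
Round 3 (1 new):
  { 1 }  = ᶜ of { 2, 3 }
  (now 8)
Round 4: already closed under ᶜ and ∪.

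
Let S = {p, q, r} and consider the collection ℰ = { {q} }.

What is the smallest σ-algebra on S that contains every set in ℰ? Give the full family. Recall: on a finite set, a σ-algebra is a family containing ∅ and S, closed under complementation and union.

Answer: σ(ℰ) = { {}, {q}, {p, r}, S }

Trace:
Initial family (3 sets): { {}, {q}, S }.
Pass 1 (1 new):
  {p, r}  = complement {q}
Pass 2: already closed under ᶜ and ∪.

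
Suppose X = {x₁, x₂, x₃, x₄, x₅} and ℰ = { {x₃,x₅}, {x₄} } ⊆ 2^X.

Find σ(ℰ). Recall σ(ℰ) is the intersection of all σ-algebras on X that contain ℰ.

Seed the family with ℰ together with ∅ and X: { {}, {x₄}, {x₃,x₅}, X }.
Iteration 1. New:
  {x₁,x₂,x₄}  = complement {x₃,x₅}
  {x₃,x₄,x₅}  = {x₃,x₅} ∪ {x₄}
  {x₁,x₂,x₃,x₅}  = complement {x₄}
  |family| = 7
Iteration 2 (1 new):
  {x₁,x₂}  = complement {x₃,x₄,x₅}
  |family| = 8
Iteration 3: no new sets; the family is a σ-algebra.

|σ(ℰ)| = 8.  σ(ℰ) = { {}, {x₄}, {x₁,x₂}, {x₃,x₅}, {x₁,x₂,x₄}, {x₃,x₄,x₅}, {x₁,x₂,x₃,x₅}, X }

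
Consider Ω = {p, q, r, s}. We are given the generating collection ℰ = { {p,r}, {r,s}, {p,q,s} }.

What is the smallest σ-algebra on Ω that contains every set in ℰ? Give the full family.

Seed the family with ℰ together with ∅ and Ω: { {}, {p,r}, {r,s}, {p,q,s}, Ω }.
Round 1. New:
  {r}  = complement {p,q,s}
  {p,q}  = complement {r,s}
  {q,s}  = complement {p,r}
  {p,r,s}  = {r,s} ∪ {p,r}
  |family| = 9
Round 2: +3 →
  {q}  = complement {p,r,s}
  {p,q,r}  = {p,q} ∪ {r}
  {q,r,s}  = {r,s} ∪ {q,s}
  |family| = 12
Round 3 adds 3:
  {p}  = complement {q,r,s}
  {s}  = complement {p,q,r}
  {q,r}  = {r} ∪ {q}
  |family| = 15
Round 4: 1 new —
  {p,s}  = complement {q,r}
  |family| = 16
Round 5: already closed under ᶜ and ∪.

Therefore σ(ℰ) = { {}, {p}, {q}, {r}, {s}, {p,q}, {p,r}, {p,s}, {q,r}, {q,s}, {r,s}, {p,q,r}, {p,q,s}, {p,r,s}, {q,r,s}, Ω } (|σ(ℰ)| = 16).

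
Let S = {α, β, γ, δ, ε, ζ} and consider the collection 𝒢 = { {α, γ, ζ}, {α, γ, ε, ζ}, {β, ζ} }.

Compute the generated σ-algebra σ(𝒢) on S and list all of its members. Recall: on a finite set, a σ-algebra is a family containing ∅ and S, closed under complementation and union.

Begin from { ∅, {β, ζ}, {α, γ, ζ}, {α, γ, ε, ζ}, S } (that is, 𝒢 plus ∅ and S).
Step 1 (5 new):
  {β, δ}  = {α, γ, ε, ζ}ᶜ
  {β, δ, ε}  = {α, γ, ζ}ᶜ
  {α, β, γ, ζ}  = {α, γ, ζ} ∪ {β, ζ}
  {α, γ, δ, ε}  = {β, ζ}ᶜ
  {α, β, γ, ε, ζ}  = {α, γ, ε, ζ} ∪ {β, ζ}
  |family| = 10
Step 2: +7 →
  {δ}  = {α, β, γ, ε, ζ}ᶜ
  {δ, ε}  = {α, β, γ, ζ}ᶜ
  {β, δ, ζ}  = {β, ζ} ∪ {β, δ}
  {β, δ, ε, ζ}  = {β, ζ} ∪ {β, δ, ε}
  {α, β, γ, δ, ε}  = {α, γ, δ, ε} ∪ {β, δ}
  {α, β, γ, δ, ζ}  = {α, γ, ζ} ∪ {β, δ}
  {α, γ, δ, ε, ζ}  = {α, γ, ε, ζ} ∪ {α, γ, δ, ε}
  |family| = 17
Step 3 adds 6:
  {β}  = {α, γ, δ, ε, ζ}ᶜ
  {ε}  = {α, β, γ, δ, ζ}ᶜ
  {ζ}  = {α, β, γ, δ, ε}ᶜ
  {α, γ}  = {β, δ, ε, ζ}ᶜ
  {α, γ, ε}  = {β, δ, ζ}ᶜ
  {α, γ, δ, ζ}  = {α, γ, ζ} ∪ {δ}
  |family| = 23
Step 4: 9 new —
  {β, ε}  = {α, γ, δ, ζ}ᶜ
  {δ, ζ}  = {ζ} ∪ {δ}
  {ε, ζ}  = {ζ} ∪ {ε}
  {α, β, γ}  = {β} ∪ {α, γ}
  {α, γ, δ}  = {α, γ} ∪ {δ}
  {β, ε, ζ}  = {β, ζ} ∪ {ε}
  {δ, ε, ζ}  = {ζ} ∪ {δ, ε}
  {α, β, γ, δ}  = {α, γ} ∪ {β, δ}
  {α, β, γ, ε}  = {α, γ, ε} ∪ {β}
  |family| = 32
After Step 5 the family is unchanged; done.

σ(𝒢) = { ∅, {β}, {δ}, {ε}, {ζ}, {α, γ}, {β, δ}, {β, ε}, {β, ζ}, {δ, ε}, {δ, ζ}, {ε, ζ}, {α, β, γ}, {α, γ, δ}, {α, γ, ε}, {α, γ, ζ}, {β, δ, ε}, {β, δ, ζ}, {β, ε, ζ}, {δ, ε, ζ}, {α, β, γ, δ}, {α, β, γ, ε}, {α, β, γ, ζ}, {α, γ, δ, ε}, {α, γ, δ, ζ}, {α, γ, ε, ζ}, {β, δ, ε, ζ}, {α, β, γ, δ, ε}, {α, β, γ, δ, ζ}, {α, β, γ, ε, ζ}, {α, γ, δ, ε, ζ}, S }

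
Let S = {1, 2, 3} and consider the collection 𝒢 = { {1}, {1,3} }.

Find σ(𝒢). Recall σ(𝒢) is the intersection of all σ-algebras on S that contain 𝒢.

Start: 𝒢 ∪ {∅, S} = { ∅, {1}, {1,3}, S }.
Round 1: +2 →
  {2}  = S∖{1,3}
  {2,3}  = S∖{1}
  — 6 sets.
Round 2. New:
  {1,2}  = {2} ∪ {1}
  — 7 sets.
Round 3: +1 →
  {3}  = S∖{1,2}
  — 8 sets.
Round 4: stable.

Hence σ(𝒢) has 8 members: { ∅, {1}, {2}, {3}, {1,2}, {1,3}, {2,3}, S }.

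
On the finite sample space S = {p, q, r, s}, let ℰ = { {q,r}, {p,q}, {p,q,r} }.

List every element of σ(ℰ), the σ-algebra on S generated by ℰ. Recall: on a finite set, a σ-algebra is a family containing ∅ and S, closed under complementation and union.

Start: ℰ ∪ {∅, S} = { {}, {p,q}, {q,r}, {p,q,r}, S }.
Round 1: +3 →
  {s}  = complement {p,q,r}
  {p,s}  = complement {q,r}
  {r,s}  = complement {p,q}
  [8 total]
Round 2: 3 new —
  {p,q,s}  = {s} ∪ {p,q}
  {p,r,s}  = {r,s} ∪ {p,s}
  {q,r,s}  = {s} ∪ {q,r}
  [11 total]
Round 3: +3 →
  {p}  = complement {q,r,s}
  {q}  = complement {p,r,s}
  {r}  = complement {p,q,s}
  [14 total]
Round 4. New:
  {p,r}  = {r} ∪ {p}
  {q,s}  = {s} ∪ {q}
  [16 total]
Round 5: no new sets; the family is a σ-algebra.

Therefore σ(ℰ) = { {}, {p}, {q}, {r}, {s}, {p,q}, {p,r}, {p,s}, {q,r}, {q,s}, {r,s}, {p,q,r}, {p,q,s}, {p,r,s}, {q,r,s}, S } (|σ(ℰ)| = 16).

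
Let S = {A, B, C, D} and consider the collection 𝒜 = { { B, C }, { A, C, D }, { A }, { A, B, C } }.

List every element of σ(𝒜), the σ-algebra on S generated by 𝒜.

Begin from { ∅, { A }, { B, C }, { A, B, C }, { A, C, D }, S } (that is, 𝒜 plus ∅ and S).
Pass 1: +4 →
  { B }  = complement { A, C, D }
  { D }  = complement { A, B, C }
  { A, D }  = complement { B, C }
  { B, C, D }  = complement { A }
  (now 10)
Pass 2: +3 →
  { A, B }  = { B } ∪ { A }
  { B, D }  = { B } ∪ { D }
  { A, B, D }  = { B } ∪ { A, D }
  (now 13)
Pass 3: 3 new —
  { C }  = complement { A, B, D }
  { A, C }  = complement { B, D }
  { C, D }  = complement { A, B }
  (now 16)
Pass 4: closed — nothing new.

Therefore σ(𝒜) = { ∅, { A }, { B }, { C }, { D }, { A, B }, { A, C }, { A, D }, { B, C }, { B, D }, { C, D }, { A, B, C }, { A, B, D }, { A, C, D }, { B, C, D }, S } (|σ(𝒜)| = 16).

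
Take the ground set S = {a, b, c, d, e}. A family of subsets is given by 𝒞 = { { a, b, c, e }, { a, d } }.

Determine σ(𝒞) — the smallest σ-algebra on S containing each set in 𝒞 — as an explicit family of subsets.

Take S₀ = 𝒞 ∪ {∅, S} = { ∅, { a, d }, { a, b, c, e }, S }.
Pass 1. New:
  { d }  = S∖{ a, b, c, e }
  { b, c, e }  = S∖{ a, d }
  — 6 sets.
Pass 2 adds 1:
  { b, c, d, e }  = { b, c, e } ∪ { d }
  — 7 sets.
Pass 3 (1 new):
  { a }  = S∖{ b, c, d, e }
  — 8 sets.
Pass 4: closed — nothing new.

Hence σ(𝒞) has 8 members: { ∅, { a }, { d }, { a, d }, { b, c, e }, { a, b, c, e }, { b, c, d, e }, S }.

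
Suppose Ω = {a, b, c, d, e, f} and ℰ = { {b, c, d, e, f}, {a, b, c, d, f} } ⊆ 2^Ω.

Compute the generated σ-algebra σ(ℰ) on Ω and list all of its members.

Answer: σ(ℰ) = { ∅, {a}, {e}, {a, e}, {b, c, d, f}, {a, b, c, d, f}, {b, c, d, e, f}, Ω }

Derivation:
Initial family (4 sets): { ∅, {a, b, c, d, f}, {b, c, d, e, f}, Ω }.
Iteration 1: 2 new —
  {a}  = ᶜ of {b, c, d, e, f}
  {e}  = ᶜ of {a, b, c, d, f}
  — 6 sets.
Iteration 2 (1 new):
  {a, e}  = {e} ∪ {a}
  — 7 sets.
Iteration 3 adds 1:
  {b, c, d, f}  = ᶜ of {a, e}
  — 8 sets.
After Iteration 4 the family is unchanged; done.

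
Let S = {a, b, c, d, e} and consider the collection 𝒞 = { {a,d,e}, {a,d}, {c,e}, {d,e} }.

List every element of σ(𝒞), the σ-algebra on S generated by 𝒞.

σ(𝒞) (32 sets): { {}, {a}, {b}, {c}, {d}, {e}, {a,b}, {a,c}, {a,d}, {a,e}, {b,c}, {b,d}, {b,e}, {c,d}, {c,e}, {d,e}, {a,b,c}, {a,b,d}, {a,b,e}, {a,c,d}, {a,c,e}, {a,d,e}, {b,c,d}, {b,c,e}, {b,d,e}, {c,d,e}, {a,b,c,d}, {a,b,c,e}, {a,b,d,e}, {a,c,d,e}, {b,c,d,e}, S }

Check:
Initial family (6 sets): { {}, {a,d}, {c,e}, {d,e}, {a,d,e}, S }.
Iteration 1. New:
  {b,c}  = ᶜ of {a,d,e}
  {a,b,c}  = ᶜ of {d,e}
  {a,b,d}  = ᶜ of {c,e}
  {b,c,e}  = ᶜ of {a,d}
  {c,d,e}  = {d,e} ∪ {c,e}
  {a,c,d,e}  = {a,d,e} ∪ {c,e}
  |family| = 12
Iteration 2 adds 6:
  {b}  = ᶜ of {a,c,d,e}
  {a,b}  = ᶜ of {c,d,e}
  {a,b,c,d}  = {a,b,c} ∪ {a,b,d}
  {a,b,c,e}  = {a,b,c} ∪ {b,c,e}
  {a,b,d,e}  = {a,d,e} ∪ {a,b,d}
  {b,c,d,e}  = {c,d,e} ∪ {b,c,e}
  |family| = 18
Iteration 3: 5 new —
  {a}  = ᶜ of {b,c,d,e}
  {c}  = ᶜ of {a,b,d,e}
  {d}  = ᶜ of {a,b,c,e}
  {e}  = ᶜ of {a,b,c,d}
  {b,d,e}  = {d,e} ∪ {b}
  |family| = 23
Iteration 4: +9 →
  {a,c}  = ᶜ of {b,d,e}
  {a,e}  = {e} ∪ {a}
  {b,d}  = {b} ∪ {d}
  {b,e}  = {b} ∪ {e}
  {c,d}  = {c} ∪ {d}
  {a,b,e}  = {a,b} ∪ {e}
  {a,c,d}  = {c} ∪ {a,d}
  {a,c,e}  = {c,e} ∪ {a}
  {b,c,d}  = {b,c} ∪ {d}
  |family| = 32
Iteration 5: stable.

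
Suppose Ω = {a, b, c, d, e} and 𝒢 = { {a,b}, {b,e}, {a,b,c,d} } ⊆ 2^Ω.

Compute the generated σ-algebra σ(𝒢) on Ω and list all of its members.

Begin from { ∅, {a,b}, {b,e}, {a,b,c,d}, Ω } (that is, 𝒢 plus ∅ and Ω).
Step 1 adds 4:
  {e}  = complement {a,b,c,d}
  {a,b,e}  = {b,e} ∪ {a,b}
  {a,c,d}  = complement {b,e}
  {c,d,e}  = complement {a,b}
  |family| = 9
Step 2 (3 new):
  {c,d}  = complement {a,b,e}
  {a,c,d,e}  = {c,d,e} ∪ {a,c,d}
  {b,c,d,e}  = {b,e} ∪ {c,d,e}
  |family| = 12
Step 3. New:
  {a}  = complement {b,c,d,e}
  {b}  = complement {a,c,d,e}
  |family| = 14
Step 4: 2 new —
  {a,e}  = {e} ∪ {a}
  {b,c,d}  = {c,d} ∪ {b}
  |family| = 16
Step 5: already closed under ᶜ and ∪.

σ(𝒢) = { ∅, {a}, {b}, {e}, {a,b}, {a,e}, {b,e}, {c,d}, {a,b,e}, {a,c,d}, {b,c,d}, {c,d,e}, {a,b,c,d}, {a,c,d,e}, {b,c,d,e}, Ω }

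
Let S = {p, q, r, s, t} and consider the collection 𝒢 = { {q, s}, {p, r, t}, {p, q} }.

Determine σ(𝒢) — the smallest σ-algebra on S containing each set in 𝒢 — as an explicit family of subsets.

σ(𝒢) = { ∅, {p}, {q}, {s}, {p, q}, {p, s}, {q, s}, {r, t}, {p, q, s}, {p, r, t}, {q, r, t}, {r, s, t}, {p, q, r, t}, {p, r, s, t}, {q, r, s, t}, S }

Derivation:
Initial family (5 sets): { ∅, {p, q}, {q, s}, {p, r, t}, S }.
Step 1. New:
  {p, q, s}  = {p, q} ∪ {q, s}
  {r, s, t}  = {p, q}ᶜ
  {p, q, r, t}  = {p, q} ∪ {p, r, t}
  [8 total]
Step 2 (4 new):
  {s}  = {p, q, r, t}ᶜ
  {r, t}  = {p, q, s}ᶜ
  {p, r, s, t}  = {p, r, t} ∪ {r, s, t}
  {q, r, s, t}  = {r, s, t} ∪ {q, s}
  [12 total]
Step 3: 2 new —
  {p}  = {q, r, s, t}ᶜ
  {q}  = {p, r, s, t}ᶜ
  [14 total]
Step 4. New:
  {p, s}  = {s} ∪ {p}
  {q, r, t}  = {r, t} ∪ {q}
  [16 total]
After Step 5 the family is unchanged; done.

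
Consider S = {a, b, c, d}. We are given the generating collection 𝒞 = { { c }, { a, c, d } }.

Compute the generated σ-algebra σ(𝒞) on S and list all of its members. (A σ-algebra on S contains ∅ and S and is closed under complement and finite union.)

Start: 𝒞 ∪ {∅, S} = { {}, { c }, { a, c, d }, S }.
Iteration 1: 2 new —
  { b }  = complement { a, c, d }
  { a, b, d }  = complement { c }
  (now 6)
Iteration 2: 1 new —
  { b, c }  = { c } ∪ { b }
  (now 7)
Iteration 3 adds 1:
  { a, d }  = complement { b, c }
  (now 8)
Iteration 4: stable.

|σ(𝒞)| = 8.  σ(𝒞) = { {}, { b }, { c }, { a, d }, { b, c }, { a, b, d }, { a, c, d }, S }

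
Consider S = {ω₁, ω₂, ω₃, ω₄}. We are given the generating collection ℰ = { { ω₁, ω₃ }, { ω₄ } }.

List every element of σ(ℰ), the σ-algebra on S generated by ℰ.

σ(ℰ) (8 sets): { ∅, { ω₂ }, { ω₄ }, { ω₁, ω₃ }, { ω₂, ω₄ }, { ω₁, ω₂, ω₃ }, { ω₁, ω₃, ω₄ }, S }

Derivation:
Begin from { ∅, { ω₄ }, { ω₁, ω₃ }, S } (that is, ℰ plus ∅ and S).
Pass 1: 3 new —
  { ω₂, ω₄ }  = S∖{ ω₁, ω₃ }
  { ω₁, ω₂, ω₃ }  = S∖{ ω₄ }
  { ω₁, ω₃, ω₄ }  = { ω₁, ω₃ } ∪ { ω₄ }
  [7 total]
Pass 2 (1 new):
  { ω₂ }  = S∖{ ω₁, ω₃, ω₄ }
  [8 total]
Pass 3: closed — nothing new.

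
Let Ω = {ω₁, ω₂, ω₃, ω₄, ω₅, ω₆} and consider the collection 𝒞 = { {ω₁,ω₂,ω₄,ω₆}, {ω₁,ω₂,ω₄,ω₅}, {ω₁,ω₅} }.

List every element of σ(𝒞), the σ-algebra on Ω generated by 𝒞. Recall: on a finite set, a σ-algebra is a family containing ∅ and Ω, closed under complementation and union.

Answer: σ(𝒞) = { ∅, {ω₁}, {ω₃}, {ω₅}, {ω₆}, {ω₁,ω₃}, {ω₁,ω₅}, {ω₁,ω₆}, {ω₂,ω₄}, {ω₃,ω₅}, {ω₃,ω₆}, {ω₅,ω₆}, {ω₁,ω₂,ω₄}, {ω₁,ω₃,ω₅}, {ω₁,ω₃,ω₆}, {ω₁,ω₅,ω₆}, {ω₂,ω₃,ω₄}, {ω₂,ω₄,ω₅}, {ω₂,ω₄,ω₆}, {ω₃,ω₅,ω₆}, {ω₁,ω₂,ω₃,ω₄}, {ω₁,ω₂,ω₄,ω₅}, {ω₁,ω₂,ω₄,ω₆}, {ω₁,ω₃,ω₅,ω₆}, {ω₂,ω₃,ω₄,ω₅}, {ω₂,ω₃,ω₄,ω₆}, {ω₂,ω₄,ω₅,ω₆}, {ω₁,ω₂,ω₃,ω₄,ω₅}, {ω₁,ω₂,ω₃,ω₄,ω₆}, {ω₁,ω₂,ω₄,ω₅,ω₆}, {ω₂,ω₃,ω₄,ω₅,ω₆}, Ω }

Working:
Initial family (5 sets): { ∅, {ω₁,ω₅}, {ω₁,ω₂,ω₄,ω₅}, {ω₁,ω₂,ω₄,ω₆}, Ω }.
Round 1: +4 →
  {ω₃,ω₅}  = complement {ω₁,ω₂,ω₄,ω₆}
  {ω₃,ω₆}  = complement {ω₁,ω₂,ω₄,ω₅}
  {ω₂,ω₃,ω₄,ω₆}  = complement {ω₁,ω₅}
  {ω₁,ω₂,ω₄,ω₅,ω₆}  = {ω₁,ω₂,ω₄,ω₆} ∪ {ω₁,ω₅}
  |family| = 9
Round 2 (7 new):
  {ω₃}  = complement {ω₁,ω₂,ω₄,ω₅,ω₆}
  {ω₁,ω₃,ω₅}  = {ω₁,ω₅} ∪ {ω₃,ω₅}
  {ω₃,ω₅,ω₆}  = {ω₃,ω₆} ∪ {ω₃,ω₅}
  {ω₁,ω₃,ω₅,ω₆}  = {ω₃,ω₆} ∪ {ω₁,ω₅}
  {ω₁,ω₂,ω₃,ω₄,ω₅}  = {ω₁,ω₂,ω₄,ω₅} ∪ {ω₃,ω₅}
  {ω₁,ω₂,ω₃,ω₄,ω₆}  = {ω₁,ω₂,ω₄,ω₆} ∪ {ω₂,ω₃,ω₄,ω₆}
  {ω₂,ω₃,ω₄,ω₅,ω₆}  = {ω₂,ω₃,ω₄,ω₆} ∪ {ω₃,ω₅}
  |family| = 16
Round 3 (6 new):
  {ω₁}  = complement {ω₂,ω₃,ω₄,ω₅,ω₆}
  {ω₅}  = complement {ω₁,ω₂,ω₃,ω₄,ω₆}
  {ω₆}  = complement {ω₁,ω₂,ω₃,ω₄,ω₅}
  {ω₂,ω₄}  = complement {ω₁,ω₃,ω₅,ω₆}
  {ω₁,ω₂,ω₄}  = complement {ω₃,ω₅,ω₆}
  {ω₂,ω₄,ω₆}  = complement {ω₁,ω₃,ω₅}
  |family| = 22
Round 4: +10 →
  {ω₁,ω₃}  = {ω₃} ∪ {ω₁}
  {ω₁,ω₆}  = {ω₆} ∪ {ω₁}
  {ω₅,ω₆}  = {ω₆} ∪ {ω₅}
  {ω₁,ω₃,ω₆}  = {ω₃,ω₆} ∪ {ω₁}
  {ω₁,ω₅,ω₆}  = {ω₆} ∪ {ω₁,ω₅}
  {ω₂,ω₃,ω₄}  = {ω₃} ∪ {ω₂,ω₄}
  {ω₂,ω₄,ω₅}  = {ω₅} ∪ {ω₂,ω₄}
  {ω₁,ω₂,ω₃,ω₄}  = {ω₁,ω₂,ω₄} ∪ {ω₃}
  {ω₂,ω₃,ω₄,ω₅}  = {ω₃,ω₅} ∪ {ω₂,ω₄}
  {ω₂,ω₄,ω₅,ω₆}  = {ω₂,ω₄,ω₆} ∪ {ω₅}
  |family| = 32
Round 5: stable.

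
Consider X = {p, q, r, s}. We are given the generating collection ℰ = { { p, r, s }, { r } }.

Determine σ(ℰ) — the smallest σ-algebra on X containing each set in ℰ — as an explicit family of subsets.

Initial family (4 sets): { {  }, { r }, { p, r, s }, X }.
Iteration 1: +2 →
  { q }  = ᶜ of { p, r, s }
  { p, q, s }  = ᶜ of { r }
  (now 6)
Iteration 2 (1 new):
  { q, r }  = { r } ∪ { q }
  (now 7)
Iteration 3 (1 new):
  { p, s }  = ᶜ of { q, r }
  (now 8)
Iteration 4: already closed under ᶜ and ∪.

|σ(ℰ)| = 8.  σ(ℰ) = { {  }, { q }, { r }, { p, s }, { q, r }, { p, q, s }, { p, r, s }, X }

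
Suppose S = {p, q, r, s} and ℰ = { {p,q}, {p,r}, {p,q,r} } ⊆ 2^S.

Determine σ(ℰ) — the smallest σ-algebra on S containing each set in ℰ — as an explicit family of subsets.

Answer: σ(ℰ) = { {}, {p}, {q}, {r}, {s}, {p,q}, {p,r}, {p,s}, {q,r}, {q,s}, {r,s}, {p,q,r}, {p,q,s}, {p,r,s}, {q,r,s}, S }

Derivation:
Initial family (5 sets): { {}, {p,q}, {p,r}, {p,q,r}, S }.
Round 1 (3 new):
  {s}  = {p,q,r}ᶜ
  {q,s}  = {p,r}ᶜ
  {r,s}  = {p,q}ᶜ
Round 2 adds 3:
  {p,q,s}  = {s} ∪ {p,q}
  {p,r,s}  = {s} ∪ {p,r}
  {q,r,s}  = {r,s} ∪ {q,s}
Round 3 adds 3:
  {p}  = {q,r,s}ᶜ
  {q}  = {p,r,s}ᶜ
  {r}  = {p,q,s}ᶜ
Round 4: +2 →
  {p,s}  = {s} ∪ {p}
  {q,r}  = {r} ∪ {q}
Round 5: already closed under ᶜ and ∪.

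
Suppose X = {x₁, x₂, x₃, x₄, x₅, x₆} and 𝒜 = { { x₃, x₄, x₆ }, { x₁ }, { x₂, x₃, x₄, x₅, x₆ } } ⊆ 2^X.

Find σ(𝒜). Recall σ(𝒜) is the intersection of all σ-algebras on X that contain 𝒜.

σ(𝒜) (8 sets): { {}, { x₁ }, { x₂, x₅ }, { x₁, x₂, x₅ }, { x₃, x₄, x₆ }, { x₁, x₃, x₄, x₆ }, { x₂, x₃, x₄, x₅, x₆ }, X }

Trace:
Start: 𝒜 ∪ {∅, X} = { {}, { x₁ }, { x₃, x₄, x₆ }, { x₂, x₃, x₄, x₅, x₆ }, X }.
Round 1 adds 2:
  { x₁, x₂, x₅ }  = complement { x₃, x₄, x₆ }
  { x₁, x₃, x₄, x₆ }  = { x₃, x₄, x₆ } ∪ { x₁ }
  — 7 sets.
Round 2. New:
  { x₂, x₅ }  = complement { x₁, x₃, x₄, x₆ }
  — 8 sets.
Round 3: no new sets; the family is a σ-algebra.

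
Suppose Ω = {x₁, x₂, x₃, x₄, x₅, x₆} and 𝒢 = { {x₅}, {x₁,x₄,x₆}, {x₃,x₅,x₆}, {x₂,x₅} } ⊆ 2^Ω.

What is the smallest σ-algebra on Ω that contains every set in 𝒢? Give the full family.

Answer: σ(𝒢) = { ∅, {x₂}, {x₃}, {x₅}, {x₆}, {x₁,x₄}, {x₂,x₃}, {x₂,x₅}, {x₂,x₆}, {x₃,x₅}, {x₃,x₆}, {x₅,x₆}, {x₁,x₂,x₄}, {x₁,x₃,x₄}, {x₁,x₄,x₅}, {x₁,x₄,x₆}, {x₂,x₃,x₅}, {x₂,x₃,x₆}, {x₂,x₅,x₆}, {x₃,x₅,x₆}, {x₁,x₂,x₃,x₄}, {x₁,x₂,x₄,x₅}, {x₁,x₂,x₄,x₆}, {x₁,x₃,x₄,x₅}, {x₁,x₃,x₄,x₆}, {x₁,x₄,x₅,x₆}, {x₂,x₃,x₅,x₆}, {x₁,x₂,x₃,x₄,x₅}, {x₁,x₂,x₃,x₄,x₆}, {x₁,x₂,x₄,x₅,x₆}, {x₁,x₃,x₄,x₅,x₆}, Ω }

Working:
Initial family (6 sets): { ∅, {x₅}, {x₂,x₅}, {x₁,x₄,x₆}, {x₃,x₅,x₆}, Ω }.
Round 1: 8 new —
  {x₁,x₂,x₄}  = ᶜ of {x₃,x₅,x₆}
  {x₂,x₃,x₅}  = ᶜ of {x₁,x₄,x₆}
  {x₁,x₃,x₄,x₆}  = ᶜ of {x₂,x₅}
  {x₁,x₄,x₅,x₆}  = {x₁,x₄,x₆} ∪ {x₅}
  {x₂,x₃,x₅,x₆}  = {x₂,x₅} ∪ {x₃,x₅,x₆}
  {x₁,x₂,x₃,x₄,x₆}  = ᶜ of {x₅}
  {x₁,x₂,x₄,x₅,x₆}  = {x₂,x₅} ∪ {x₁,x₄,x₆}
  {x₁,x₃,x₄,x₅,x₆}  = {x₃,x₅,x₆} ∪ {x₁,x₄,x₆}
  — 14 sets.
Round 2: 7 new —
  {x₂}  = ᶜ of {x₁,x₃,x₄,x₅,x₆}
  {x₃}  = ᶜ of {x₁,x₂,x₄,x₅,x₆}
  {x₁,x₄}  = ᶜ of {x₂,x₃,x₅,x₆}
  {x₂,x₃}  = ᶜ of {x₁,x₄,x₅,x₆}
  {x₁,x₂,x₄,x₅}  = {x₂,x₅} ∪ {x₁,x₂,x₄}
  {x₁,x₂,x₄,x₆}  = {x₁,x₄,x₆} ∪ {x₁,x₂,x₄}
  {x₁,x₂,x₃,x₄,x₅}  = {x₁,x₂,x₄} ∪ {x₂,x₃,x₅}
  — 21 sets.
Round 3: 6 new —
  {x₆}  = ᶜ of {x₁,x₂,x₃,x₄,x₅}
  {x₃,x₅}  = ᶜ of {x₁,x₂,x₄,x₆}
  {x₃,x₆}  = ᶜ of {x₁,x₂,x₄,x₅}
  {x₁,x₃,x₄}  = {x₁,x₄} ∪ {x₃}
  {x₁,x₄,x₅}  = {x₁,x₄} ∪ {x₅}
  {x₁,x₂,x₃,x₄}  = {x₁,x₄} ∪ {x₂,x₃}
  — 27 sets.
Round 4. New:
  {x₂,x₆}  = {x₂} ∪ {x₆}
  {x₅,x₆}  = ᶜ of {x₁,x₂,x₃,x₄}
  {x₂,x₃,x₆}  = ᶜ of {x₁,x₄,x₅}
  {x₂,x₅,x₆}  = ᶜ of {x₁,x₃,x₄}
  {x₁,x₃,x₄,x₅}  = {x₁,x₄,x₅} ∪ {x₃}
  — 32 sets.
Round 5: closed — nothing new.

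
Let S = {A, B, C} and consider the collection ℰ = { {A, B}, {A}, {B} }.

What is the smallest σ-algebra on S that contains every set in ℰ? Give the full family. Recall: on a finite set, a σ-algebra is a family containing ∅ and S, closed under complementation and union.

Begin from { ∅, {A}, {B}, {A, B}, S } (that is, ℰ plus ∅ and S).
Round 1: +3 →
  {C}  = S∖{A, B}
  {A, C}  = S∖{B}
  {B, C}  = S∖{A}
Round 2: closed — nothing new.

σ(ℰ) = { ∅, {A}, {B}, {C}, {A, B}, {A, C}, {B, C}, S }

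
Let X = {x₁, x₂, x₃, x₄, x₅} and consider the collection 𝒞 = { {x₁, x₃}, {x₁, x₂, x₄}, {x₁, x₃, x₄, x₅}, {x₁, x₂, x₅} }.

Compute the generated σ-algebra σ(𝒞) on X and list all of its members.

Start: 𝒞 ∪ {∅, X} = { {}, {x₁, x₃}, {x₁, x₂, x₄}, {x₁, x₂, x₅}, {x₁, x₃, x₄, x₅}, X }.
Step 1: +7 →
  {x₂}  = complement {x₁, x₃, x₄, x₅}
  {x₃, x₄}  = complement {x₁, x₂, x₅}
  {x₃, x₅}  = complement {x₁, x₂, x₄}
  {x₂, x₄, x₅}  = complement {x₁, x₃}
  {x₁, x₂, x₃, x₄}  = {x₁, x₃} ∪ {x₁, x₂, x₄}
  {x₁, x₂, x₃, x₅}  = {x₁, x₂, x₅} ∪ {x₁, x₃}
  {x₁, x₂, x₄, x₅}  = {x₁, x₂, x₅} ∪ {x₁, x₂, x₄}
  [13 total]
Step 2: +10 →
  {x₃}  = complement {x₁, x₂, x₄, x₅}
  {x₄}  = complement {x₁, x₂, x₃, x₅}
  {x₅}  = complement {x₁, x₂, x₃, x₄}
  {x₁, x₂, x₃}  = {x₂} ∪ {x₁, x₃}
  {x₁, x₃, x₄}  = {x₃, x₄} ∪ {x₁, x₃}
  {x₁, x₃, x₅}  = {x₁, x₃} ∪ {x₃, x₅}
  {x₂, x₃, x₄}  = {x₃, x₄} ∪ {x₂}
  {x₂, x₃, x₅}  = {x₂} ∪ {x₃, x₅}
  {x₃, x₄, x₅}  = {x₃, x₄} ∪ {x₃, x₅}
  {x₂, x₃, x₄, x₅}  = {x₃, x₄} ∪ {x₂, x₄, x₅}
  [23 total]
Step 3: 8 new —
  {x₁}  = complement {x₂, x₃, x₄, x₅}
  {x₁, x₂}  = complement {x₃, x₄, x₅}
  {x₁, x₄}  = complement {x₂, x₃, x₅}
  {x₁, x₅}  = complement {x₂, x₃, x₄}
  {x₂, x₃}  = {x₂} ∪ {x₃}
  {x₂, x₄}  = complement {x₁, x₃, x₅}
  {x₂, x₅}  = complement {x₁, x₃, x₄}
  {x₄, x₅}  = complement {x₁, x₂, x₃}
  [31 total]
Step 4: 1 new —
  {x₁, x₄, x₅}  = complement {x₂, x₃}
  [32 total]
Step 5: closed — nothing new.

σ(𝒞) = { {}, {x₁}, {x₂}, {x₃}, {x₄}, {x₅}, {x₁, x₂}, {x₁, x₃}, {x₁, x₄}, {x₁, x₅}, {x₂, x₃}, {x₂, x₄}, {x₂, x₅}, {x₃, x₄}, {x₃, x₅}, {x₄, x₅}, {x₁, x₂, x₃}, {x₁, x₂, x₄}, {x₁, x₂, x₅}, {x₁, x₃, x₄}, {x₁, x₃, x₅}, {x₁, x₄, x₅}, {x₂, x₃, x₄}, {x₂, x₃, x₅}, {x₂, x₄, x₅}, {x₃, x₄, x₅}, {x₁, x₂, x₃, x₄}, {x₁, x₂, x₃, x₅}, {x₁, x₂, x₄, x₅}, {x₁, x₃, x₄, x₅}, {x₂, x₃, x₄, x₅}, X }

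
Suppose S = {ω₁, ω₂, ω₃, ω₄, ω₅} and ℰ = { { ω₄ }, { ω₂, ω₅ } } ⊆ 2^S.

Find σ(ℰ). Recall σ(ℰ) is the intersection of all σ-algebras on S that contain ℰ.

Begin from { {}, { ω₄ }, { ω₂, ω₅ }, S } (that is, ℰ plus ∅ and S).
Round 1 adds 3:
  { ω₁, ω₃, ω₄ }  = ᶜ of { ω₂, ω₅ }
  { ω₂, ω₄, ω₅ }  = { ω₂, ω₅ } ∪ { ω₄ }
  { ω₁, ω₂, ω₃, ω₅ }  = ᶜ of { ω₄ }
  [7 total]
Round 2 (1 new):
  { ω₁, ω₃ }  = ᶜ of { ω₂, ω₄, ω₅ }
  [8 total]
Round 3 adds nothing — fixpoint reached.

σ(ℰ) = { {}, { ω₄ }, { ω₁, ω₃ }, { ω₂, ω₅ }, { ω₁, ω₃, ω₄ }, { ω₂, ω₄, ω₅ }, { ω₁, ω₂, ω₃, ω₅ }, S }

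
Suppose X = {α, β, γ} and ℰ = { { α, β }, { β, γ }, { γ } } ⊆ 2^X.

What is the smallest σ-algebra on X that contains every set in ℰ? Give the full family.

Answer: σ(ℰ) = { {}, { α }, { β }, { γ }, { α, β }, { α, γ }, { β, γ }, X }

Working:
Seed the family with ℰ together with ∅ and X: { {}, { γ }, { α, β }, { β, γ }, X }.
Pass 1. New:
  { α }  = X∖{ β, γ }
  |family| = 6
Pass 2: 1 new —
  { α, γ }  = { γ } ∪ { α }
  |family| = 7
Pass 3 adds 1:
  { β }  = X∖{ α, γ }
  |family| = 8
After Pass 4 the family is unchanged; done.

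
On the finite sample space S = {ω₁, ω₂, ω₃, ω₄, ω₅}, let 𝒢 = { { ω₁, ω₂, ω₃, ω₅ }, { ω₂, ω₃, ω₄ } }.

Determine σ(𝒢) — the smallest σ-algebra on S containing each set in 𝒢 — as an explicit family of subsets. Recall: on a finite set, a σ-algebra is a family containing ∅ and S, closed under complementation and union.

Begin from { {}, { ω₂, ω₃, ω₄ }, { ω₁, ω₂, ω₃, ω₅ }, S } (that is, 𝒢 plus ∅ and S).
Pass 1 adds 2:
  { ω₄ }  = { ω₁, ω₂, ω₃, ω₅ }ᶜ
  { ω₁, ω₅ }  = { ω₂, ω₃, ω₄ }ᶜ
  (now 6)
Pass 2. New:
  { ω₁, ω₄, ω₅ }  = { ω₁, ω₅ } ∪ { ω₄ }
  (now 7)
Pass 3: +1 →
  { ω₂, ω₃ }  = { ω₁, ω₄, ω₅ }ᶜ
  (now 8)
Pass 4 adds nothing — fixpoint reached.

Therefore σ(𝒢) = { {}, { ω₄ }, { ω₁, ω₅ }, { ω₂, ω₃ }, { ω₁, ω₄, ω₅ }, { ω₂, ω₃, ω₄ }, { ω₁, ω₂, ω₃, ω₅ }, S } (|σ(𝒢)| = 8).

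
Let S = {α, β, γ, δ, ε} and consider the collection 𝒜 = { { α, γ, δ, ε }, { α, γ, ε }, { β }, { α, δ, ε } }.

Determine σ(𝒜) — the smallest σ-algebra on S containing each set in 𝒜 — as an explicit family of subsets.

σ(𝒜) (16 sets): { ∅, { β }, { γ }, { δ }, { α, ε }, { β, γ }, { β, δ }, { γ, δ }, { α, β, ε }, { α, γ, ε }, { α, δ, ε }, { β, γ, δ }, { α, β, γ, ε }, { α, β, δ, ε }, { α, γ, δ, ε }, S }

Derivation:
Initial family (6 sets): { ∅, { β }, { α, γ, ε }, { α, δ, ε }, { α, γ, δ, ε }, S }.
Step 1. New:
  { β, γ }  = { α, δ, ε }ᶜ
  { β, δ }  = { α, γ, ε }ᶜ
  { α, β, γ, ε }  = { α, γ, ε } ∪ { β }
  { α, β, δ, ε }  = { α, δ, ε } ∪ { β }
  [10 total]
Step 2 (3 new):
  { γ }  = { α, β, δ, ε }ᶜ
  { δ }  = { α, β, γ, ε }ᶜ
  { β, γ, δ }  = { β, γ } ∪ { β, δ }
  [13 total]
Step 3 (2 new):
  { α, ε }  = { β, γ, δ }ᶜ
  { γ, δ }  = { γ } ∪ { δ }
  [15 total]
Step 4. New:
  { α, β, ε }  = { γ, δ }ᶜ
  [16 total]
After Step 5 the family is unchanged; done.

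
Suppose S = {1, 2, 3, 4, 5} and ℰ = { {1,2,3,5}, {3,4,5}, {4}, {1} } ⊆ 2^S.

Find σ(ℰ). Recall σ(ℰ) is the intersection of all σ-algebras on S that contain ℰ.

Start: ℰ ∪ {∅, S} = { ∅, {1}, {4}, {3,4,5}, {1,2,3,5}, S }.
Step 1: 4 new —
  {1,2}  = complement {3,4,5}
  {1,4}  = {4} ∪ {1}
  {1,3,4,5}  = {3,4,5} ∪ {1}
  {2,3,4,5}  = complement {1}
  |family| = 10
Step 2: +3 →
  {2}  = complement {1,3,4,5}
  {1,2,4}  = {1,2} ∪ {1,4}
  {2,3,5}  = complement {1,4}
  |family| = 13
Step 3: +2 →
  {2,4}  = {4} ∪ {2}
  {3,5}  = complement {1,2,4}
  |family| = 15
Step 4 (1 new):
  {1,3,5}  = complement {2,4}
  |family| = 16
Step 5: closed — nothing new.

σ(ℰ) = { ∅, {1}, {2}, {4}, {1,2}, {1,4}, {2,4}, {3,5}, {1,2,4}, {1,3,5}, {2,3,5}, {3,4,5}, {1,2,3,5}, {1,3,4,5}, {2,3,4,5}, S }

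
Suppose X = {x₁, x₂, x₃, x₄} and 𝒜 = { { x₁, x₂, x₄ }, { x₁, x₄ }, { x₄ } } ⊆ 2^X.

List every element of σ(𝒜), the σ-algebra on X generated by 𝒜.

Initial family (5 sets): { {}, { x₄ }, { x₁, x₄ }, { x₁, x₂, x₄ }, X }.
Step 1 (3 new):
  { x₃ }  = { x₁, x₂, x₄ }ᶜ
  { x₂, x₃ }  = { x₁, x₄ }ᶜ
  { x₁, x₂, x₃ }  = { x₄ }ᶜ
Step 2. New:
  { x₃, x₄ }  = { x₄ } ∪ { x₃ }
  { x₁, x₃, x₄ }  = { x₃ } ∪ { x₁, x₄ }
  { x₂, x₃, x₄ }  = { x₄ } ∪ { x₂, x₃ }
Step 3. New:
  { x₁ }  = { x₂, x₃, x₄ }ᶜ
  { x₂ }  = { x₁, x₃, x₄ }ᶜ
  { x₁, x₂ }  = { x₃, x₄ }ᶜ
Step 4. New:
  { x₁, x₃ }  = { x₃ } ∪ { x₁ }
  { x₂, x₄ }  = { x₄ } ∪ { x₂ }
Step 5: no new sets; the family is a σ-algebra.

σ(𝒜) = { {}, { x₁ }, { x₂ }, { x₃ }, { x₄ }, { x₁, x₂ }, { x₁, x₃ }, { x₁, x₄ }, { x₂, x₃ }, { x₂, x₄ }, { x₃, x₄ }, { x₁, x₂, x₃ }, { x₁, x₂, x₄ }, { x₁, x₃, x₄ }, { x₂, x₃, x₄ }, X }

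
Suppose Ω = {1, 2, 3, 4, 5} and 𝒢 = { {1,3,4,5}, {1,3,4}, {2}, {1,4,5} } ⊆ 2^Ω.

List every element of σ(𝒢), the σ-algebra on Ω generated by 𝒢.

σ(𝒢) (16 sets): { {}, {2}, {3}, {5}, {1,4}, {2,3}, {2,5}, {3,5}, {1,2,4}, {1,3,4}, {1,4,5}, {2,3,5}, {1,2,3,4}, {1,2,4,5}, {1,3,4,5}, Ω }

Check:
Start: 𝒢 ∪ {∅, Ω} = { {}, {2}, {1,3,4}, {1,4,5}, {1,3,4,5}, Ω }.
Pass 1 adds 4:
  {2,3}  = ᶜ of {1,4,5}
  {2,5}  = ᶜ of {1,3,4}
  {1,2,3,4}  = {1,3,4} ∪ {2}
  {1,2,4,5}  = {1,4,5} ∪ {2}
  (now 10)
Pass 2. New:
  {3}  = ᶜ of {1,2,4,5}
  {5}  = ᶜ of {1,2,3,4}
  {2,3,5}  = {2,5} ∪ {2,3}
  (now 13)
Pass 3: +2 →
  {1,4}  = ᶜ of {2,3,5}
  {3,5}  = {3} ∪ {5}
  (now 15)
Pass 4 adds 1:
  {1,2,4}  = ᶜ of {3,5}
  (now 16)
Pass 5: stable.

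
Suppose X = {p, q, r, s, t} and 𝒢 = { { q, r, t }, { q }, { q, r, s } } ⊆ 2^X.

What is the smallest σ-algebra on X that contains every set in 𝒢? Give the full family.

σ(𝒢) (32 sets): { {  }, { p }, { q }, { r }, { s }, { t }, { p, q }, { p, r }, { p, s }, { p, t }, { q, r }, { q, s }, { q, t }, { r, s }, { r, t }, { s, t }, { p, q, r }, { p, q, s }, { p, q, t }, { p, r, s }, { p, r, t }, { p, s, t }, { q, r, s }, { q, r, t }, { q, s, t }, { r, s, t }, { p, q, r, s }, { p, q, r, t }, { p, q, s, t }, { p, r, s, t }, { q, r, s, t }, X }

Derivation:
Begin from { {  }, { q }, { q, r, s }, { q, r, t }, X } (that is, 𝒢 plus ∅ and X).
Step 1 adds 4:
  { p, s }  = ᶜ of { q, r, t }
  { p, t }  = ᶜ of { q, r, s }
  { p, r, s, t }  = ᶜ of { q }
  { q, r, s, t }  = { q, r, t } ∪ { q, r, s }
  |family| = 9
Step 2: 6 new —
  { p }  = ᶜ of { q, r, s, t }
  { p, q, s }  = { q } ∪ { p, s }
  { p, q, t }  = { q } ∪ { p, t }
  { p, s, t }  = { p, s } ∪ { p, t }
  { p, q, r, s }  = { q, r, s } ∪ { p, s }
  { p, q, r, t }  = { q, r, t } ∪ { p, t }
  |family| = 15
Step 3: 7 new —
  { s }  = ᶜ of { p, q, r, t }
  { t }  = ᶜ of { p, q, r, s }
  { p, q }  = { q } ∪ { p }
  { q, r }  = ᶜ of { p, s, t }
  { r, s }  = ᶜ of { p, q, t }
  { r, t }  = ᶜ of { p, q, s }
  { p, q, s, t }  = { p, s, t } ∪ { p, q, t }
  |family| = 22
Step 4: +8 →
  { r }  = ᶜ of { p, q, s, t }
  { q, s }  = { q } ∪ { s }
  { q, t }  = { q } ∪ { t }
  { s, t }  = { t } ∪ { s }
  { p, q, r }  = { p, q } ∪ { q, r }
  { p, r, s }  = { r, s } ∪ { p, s }
  { p, r, t }  = { p, t } ∪ { r, t }
  { r, s, t }  = ᶜ of { p, q }
  |family| = 30
Step 5: 2 new —
  { p, r }  = { r } ∪ { p }
  { q, s, t }  = { q, t } ∪ { s, t }
  |family| = 32
Step 6 adds nothing — fixpoint reached.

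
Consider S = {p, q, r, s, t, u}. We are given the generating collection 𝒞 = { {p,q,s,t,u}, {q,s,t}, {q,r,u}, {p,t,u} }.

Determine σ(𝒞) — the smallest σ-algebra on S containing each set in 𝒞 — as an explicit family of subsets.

Initial family (6 sets): { {}, {p,t,u}, {q,r,u}, {q,s,t}, {p,q,s,t,u}, S }.
Step 1. New:
  {r}  = complement {p,q,s,t,u}
  {p,r,u}  = complement {q,s,t}
  {p,s,t}  = complement {q,r,u}
  {q,r,s}  = complement {p,t,u}
  {p,q,r,t,u}  = {p,t,u} ∪ {q,r,u}
  {q,r,s,t,u}  = {q,r,u} ∪ {q,s,t}
  (now 12)
Step 2: +12 →
  {p}  = complement {q,r,s,t,u}
  {s}  = complement {p,q,r,t,u}
  {p,q,r,u}  = {p,r,u} ∪ {q,r,u}
  {p,q,s,t}  = {p,s,t} ∪ {q,s,t}
  {p,r,s,t}  = {p,s,t} ∪ {r}
  {p,r,t,u}  = {p,r,u} ∪ {p,t,u}
  {p,s,t,u}  = {p,s,t} ∪ {p,t,u}
  {q,r,s,t}  = {q,r,s} ∪ {q,s,t}
  {q,r,s,u}  = {q,r,s} ∪ {q,r,u}
  {p,q,r,s,t}  = {p,s,t} ∪ {q,r,s}
  {p,q,r,s,u}  = {q,r,s} ∪ {p,r,u}
  {p,r,s,t,u}  = {p,s,t} ∪ {p,r,u}
  (now 24)
Step 3 adds 15:
  {q}  = complement {p,r,s,t,u}
  {t}  = complement {p,q,r,s,u}
  {u}  = complement {p,q,r,s,t}
  {p,r}  = {r} ∪ {p}
  {p,s}  = {s} ∪ {p}
  {p,t}  = complement {q,r,s,u}
  {p,u}  = complement {q,r,s,t}
  {q,r}  = complement {p,s,t,u}
  {q,s}  = complement {p,r,t,u}
  {q,u}  = complement {p,r,s,t}
  {r,s}  = {r} ∪ {s}
  {r,u}  = complement {p,q,s,t}
  {s,t}  = complement {p,q,r,u}
  {p,q,r,s}  = {q,r,s} ∪ {p}
  {p,r,s,u}  = {p,r,u} ∪ {s}
  (now 39)
Step 4: 25 new —
  {p,q}  = {q} ∪ {p}
  {q,t}  = complement {p,r,s,u}
  {r,t}  = {r} ∪ {t}
  {s,u}  = {s} ∪ {u}
  {t,u}  = complement {p,q,r,s}
  {p,q,r}  = {q} ∪ {p,r}
  {p,q,s}  = {q} ∪ {p,s}
  {p,q,t}  = {q} ∪ {p,t}
  {p,q,u}  = {p,u} ∪ {q}
  {p,r,s}  = {r,s} ∪ {p,r}
  {p,r,t}  = {p,r} ∪ {p,t}
  {p,s,u}  = {p,u} ∪ {s}
  {q,r,t}  = {q,r} ∪ {t}
  {q,s,u}  = {q,u} ∪ {s}
  {q,t,u}  = {q,u} ∪ {t}
  {r,s,t}  = {r,s} ∪ {s,t}
  {r,s,u}  = {r,s} ∪ {r,u}
  {r,t,u}  = {r,u} ∪ {t}
  {s,t,u}  = {s,t} ∪ {u}
  {p,q,r,t}  = {q,r} ∪ {p,t}
  {p,q,s,u}  = {p,u} ∪ {q,s}
  {p,q,t,u}  = complement {r,s}
  {q,r,t,u}  = complement {p,s}
  {q,s,t,u}  = complement {p,r}
  {r,s,t,u}  = {s,t} ∪ {r,u}
  (now 64)
Step 5: no new sets; the family is a σ-algebra.

σ(𝒞) = { {}, {p}, {q}, {r}, {s}, {t}, {u}, {p,q}, {p,r}, {p,s}, {p,t}, {p,u}, {q,r}, {q,s}, {q,t}, {q,u}, {r,s}, {r,t}, {r,u}, {s,t}, {s,u}, {t,u}, {p,q,r}, {p,q,s}, {p,q,t}, {p,q,u}, {p,r,s}, {p,r,t}, {p,r,u}, {p,s,t}, {p,s,u}, {p,t,u}, {q,r,s}, {q,r,t}, {q,r,u}, {q,s,t}, {q,s,u}, {q,t,u}, {r,s,t}, {r,s,u}, {r,t,u}, {s,t,u}, {p,q,r,s}, {p,q,r,t}, {p,q,r,u}, {p,q,s,t}, {p,q,s,u}, {p,q,t,u}, {p,r,s,t}, {p,r,s,u}, {p,r,t,u}, {p,s,t,u}, {q,r,s,t}, {q,r,s,u}, {q,r,t,u}, {q,s,t,u}, {r,s,t,u}, {p,q,r,s,t}, {p,q,r,s,u}, {p,q,r,t,u}, {p,q,s,t,u}, {p,r,s,t,u}, {q,r,s,t,u}, S }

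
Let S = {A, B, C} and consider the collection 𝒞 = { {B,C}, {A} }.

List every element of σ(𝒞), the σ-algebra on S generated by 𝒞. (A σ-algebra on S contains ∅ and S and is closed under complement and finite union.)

σ(𝒞) = { {}, {A}, {B,C}, S }

Derivation:
Begin from { {}, {A}, {B,C}, S } (that is, 𝒞 plus ∅ and S).
After Iteration 1 the family is unchanged; done.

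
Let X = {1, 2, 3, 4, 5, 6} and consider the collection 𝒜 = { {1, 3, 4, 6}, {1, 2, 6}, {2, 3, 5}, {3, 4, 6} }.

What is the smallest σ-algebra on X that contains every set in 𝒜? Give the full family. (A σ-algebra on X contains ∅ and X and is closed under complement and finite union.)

|σ(𝒜)| = 64.  σ(𝒜) = { ∅, {1}, {2}, {3}, {4}, {5}, {6}, {1, 2}, {1, 3}, {1, 4}, {1, 5}, {1, 6}, {2, 3}, {2, 4}, {2, 5}, {2, 6}, {3, 4}, {3, 5}, {3, 6}, {4, 5}, {4, 6}, {5, 6}, {1, 2, 3}, {1, 2, 4}, {1, 2, 5}, {1, 2, 6}, {1, 3, 4}, {1, 3, 5}, {1, 3, 6}, {1, 4, 5}, {1, 4, 6}, {1, 5, 6}, {2, 3, 4}, {2, 3, 5}, {2, 3, 6}, {2, 4, 5}, {2, 4, 6}, {2, 5, 6}, {3, 4, 5}, {3, 4, 6}, {3, 5, 6}, {4, 5, 6}, {1, 2, 3, 4}, {1, 2, 3, 5}, {1, 2, 3, 6}, {1, 2, 4, 5}, {1, 2, 4, 6}, {1, 2, 5, 6}, {1, 3, 4, 5}, {1, 3, 4, 6}, {1, 3, 5, 6}, {1, 4, 5, 6}, {2, 3, 4, 5}, {2, 3, 4, 6}, {2, 3, 5, 6}, {2, 4, 5, 6}, {3, 4, 5, 6}, {1, 2, 3, 4, 5}, {1, 2, 3, 4, 6}, {1, 2, 3, 5, 6}, {1, 2, 4, 5, 6}, {1, 3, 4, 5, 6}, {2, 3, 4, 5, 6}, X }

Working:
Initial family (6 sets): { ∅, {1, 2, 6}, {2, 3, 5}, {3, 4, 6}, {1, 3, 4, 6}, X }.
Pass 1: +7 →
  {2, 5}  = {1, 3, 4, 6}ᶜ
  {1, 2, 5}  = {3, 4, 6}ᶜ
  {1, 4, 6}  = {2, 3, 5}ᶜ
  {3, 4, 5}  = {1, 2, 6}ᶜ
  {1, 2, 3, 4, 6}  = {1, 3, 4, 6} ∪ {1, 2, 6}
  {1, 2, 3, 5, 6}  = {2, 3, 5} ∪ {1, 2, 6}
  {2, 3, 4, 5, 6}  = {2, 3, 5} ∪ {3, 4, 6}
Pass 2. New:
  {1}  = {2, 3, 4, 5, 6}ᶜ
  {4}  = {1, 2, 3, 5, 6}ᶜ
  {5}  = {1, 2, 3, 4, 6}ᶜ
  {1, 2, 3, 5}  = {1, 2, 5} ∪ {2, 3, 5}
  {1, 2, 4, 6}  = {1, 4, 6} ∪ {1, 2, 6}
  {1, 2, 5, 6}  = {2, 5} ∪ {1, 2, 6}
  {2, 3, 4, 5}  = {2, 5} ∪ {3, 4, 5}
  {3, 4, 5, 6}  = {3, 4, 5} ∪ {3, 4, 6}
  {1, 2, 3, 4, 5}  = {3, 4, 5} ∪ {1, 2, 5}
  {1, 2, 4, 5, 6}  = {2, 5} ∪ {1, 4, 6}
  {1, 3, 4, 5, 6}  = {3, 4, 5} ∪ {1, 4, 6}
Pass 3 (15 new):
  {2}  = {1, 3, 4, 5, 6}ᶜ
  {3}  = {1, 2, 4, 5, 6}ᶜ
  {6}  = {1, 2, 3, 4, 5}ᶜ
  {1, 2}  = {3, 4, 5, 6}ᶜ
  {1, 4}  = {4} ∪ {1}
  {1, 5}  = {5} ∪ {1}
  {1, 6}  = {2, 3, 4, 5}ᶜ
  {3, 4}  = {1, 2, 5, 6}ᶜ
  {3, 5}  = {1, 2, 4, 6}ᶜ
  {4, 5}  = {5} ∪ {4}
  {4, 6}  = {1, 2, 3, 5}ᶜ
  {2, 4, 5}  = {2, 5} ∪ {4}
  {1, 2, 4, 5}  = {1, 2, 5} ∪ {4}
  {1, 3, 4, 5}  = {3, 4, 5} ∪ {1}
  {1, 4, 5, 6}  = {1, 4, 6} ∪ {5}
Pass 4. New:
  {1, 3}  = {3} ∪ {1}
  {2, 3}  = {1, 4, 5, 6}ᶜ
  {2, 4}  = {2} ∪ {4}
  {2, 6}  = {1, 3, 4, 5}ᶜ
  {3, 6}  = {1, 2, 4, 5}ᶜ
  {5, 6}  = {6} ∪ {5}
  {1, 2, 3}  = {1, 2} ∪ {3}
  {1, 2, 4}  = {2} ∪ {1, 4}
  {1, 3, 4}  = {3, 4} ∪ {1}
  {1, 3, 5}  = {3, 5} ∪ {1}
  {1, 3, 6}  = {2, 4, 5}ᶜ
  {1, 4, 5}  = {4, 5} ∪ {1}
  {1, 5, 6}  = {1, 6} ∪ {1, 5}
  {2, 3, 4}  = {3, 4} ∪ {2}
  {2, 4, 6}  = {2} ∪ {4, 6}
  {2, 5, 6}  = {2, 5} ∪ {6}
  {3, 5, 6}  = {3, 5} ∪ {6}
  {4, 5, 6}  = {4, 5} ∪ {4, 6}
  {1, 2, 3, 4}  = {3, 4} ∪ {1, 2}
  {1, 2, 3, 6}  = {4, 5}ᶜ
  {1, 3, 5, 6}  = {1, 6} ∪ {3, 5}
  {2, 3, 4, 6}  = {1, 5}ᶜ
  {2, 3, 5, 6}  = {1, 4}ᶜ
  {2, 4, 5, 6}  = {2, 4, 5} ∪ {4, 6}
Pass 5. New:
  {2, 3, 6}  = {1, 4, 5}ᶜ
Pass 6: stable.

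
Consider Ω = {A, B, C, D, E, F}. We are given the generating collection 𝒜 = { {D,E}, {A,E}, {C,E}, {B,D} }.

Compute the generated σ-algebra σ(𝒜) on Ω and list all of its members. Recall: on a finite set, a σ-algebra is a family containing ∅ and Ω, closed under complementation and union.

Start: 𝒜 ∪ {∅, Ω} = { {}, {A,E}, {B,D}, {C,E}, {D,E}, Ω }.
Round 1: +10 →
  {A,C,E}  = {A,E} ∪ {C,E}
  {A,D,E}  = {D,E} ∪ {A,E}
  {B,D,E}  = {D,E} ∪ {B,D}
  {C,D,E}  = {D,E} ∪ {C,E}
  {A,B,C,F}  = Ω∖{D,E}
  {A,B,D,E}  = {A,E} ∪ {B,D}
  {A,B,D,F}  = Ω∖{C,E}
  {A,C,E,F}  = Ω∖{B,D}
  {B,C,D,E}  = {C,E} ∪ {B,D}
  {B,C,D,F}  = Ω∖{A,E}
  (now 16)
Round 2: 13 new —
  {A,F}  = Ω∖{B,C,D,E}
  {C,F}  = Ω∖{A,B,D,E}
  {A,B,F}  = Ω∖{C,D,E}
  {A,C,F}  = Ω∖{B,D,E}
  {B,C,F}  = Ω∖{A,D,E}
  {B,D,F}  = Ω∖{A,C,E}
  {A,C,D,E}  = {A,D,E} ∪ {C,D,E}
  {A,B,C,D,E}  = {A,D,E} ∪ {B,C,D,E}
  {A,B,C,D,F}  = {A,B,D,F} ∪ {A,B,C,F}
  {A,B,C,E,F}  = {A,C,E,F} ∪ {A,B,C,F}
  {A,B,D,E,F}  = {A,D,E} ∪ {A,B,D,F}
  {A,C,D,E,F}  = {A,C,E,F} ∪ {A,D,E}
  {B,C,D,E,F}  = {C,D,E} ∪ {B,C,D,F}
  (now 29)
Round 3: 14 new —
  {A}  = Ω∖{B,C,D,E,F}
  {B}  = Ω∖{A,C,D,E,F}
  {C}  = Ω∖{A,B,D,E,F}
  {D}  = Ω∖{A,B,C,E,F}
  {E}  = Ω∖{A,B,C,D,F}
  {F}  = Ω∖{A,B,C,D,E}
  {B,F}  = Ω∖{A,C,D,E}
  {A,E,F}  = {A,F} ∪ {A,E}
  {C,E,F}  = {C,F} ∪ {C,E}
  {A,B,E,F}  = {A,E} ∪ {A,B,F}
  {A,D,E,F}  = {A,D,E} ∪ {A,F}
  {B,C,E,F}  = {B,C,F} ∪ {C,E}
  {B,D,E,F}  = {B,D,F} ∪ {D,E}
  {C,D,E,F}  = {C,D,E} ∪ {C,F}
  (now 43)
Round 4: 18 new —
  {A,B}  = Ω∖{C,D,E,F}
  {A,C}  = Ω∖{B,D,E,F}
  {A,D}  = Ω∖{B,C,E,F}
  {B,C}  = Ω∖{A,D,E,F}
  {B,E}  = {B} ∪ {E}
  {C,D}  = Ω∖{A,B,E,F}
  {D,F}  = {D} ∪ {F}
  {E,F}  = {F} ∪ {E}
  {A,B,D}  = Ω∖{C,E,F}
  {A,B,E}  = {B} ∪ {A,E}
  {A,D,F}  = {A,F} ∪ {D}
  {B,C,D}  = Ω∖{A,E,F}
  {B,C,E}  = {B} ∪ {C,E}
  {B,E,F}  = {B,F} ∪ {E}
  {C,D,F}  = {C,F} ∪ {D}
  {D,E,F}  = {D,E} ∪ {F}
  {A,B,C,E}  = {A,C,E} ∪ {B}
  {A,C,D,F}  = {A,C,F} ∪ {D}
  (now 61)
Round 5. New:
  {A,B,C}  = Ω∖{D,E,F}
  {A,C,D}  = Ω∖{B,E,F}
  {A,B,C,D}  = Ω∖{E,F}
  (now 64)
After Round 6 the family is unchanged; done.

|σ(𝒜)| = 64.  σ(𝒜) = { {}, {A}, {B}, {C}, {D}, {E}, {F}, {A,B}, {A,C}, {A,D}, {A,E}, {A,F}, {B,C}, {B,D}, {B,E}, {B,F}, {C,D}, {C,E}, {C,F}, {D,E}, {D,F}, {E,F}, {A,B,C}, {A,B,D}, {A,B,E}, {A,B,F}, {A,C,D}, {A,C,E}, {A,C,F}, {A,D,E}, {A,D,F}, {A,E,F}, {B,C,D}, {B,C,E}, {B,C,F}, {B,D,E}, {B,D,F}, {B,E,F}, {C,D,E}, {C,D,F}, {C,E,F}, {D,E,F}, {A,B,C,D}, {A,B,C,E}, {A,B,C,F}, {A,B,D,E}, {A,B,D,F}, {A,B,E,F}, {A,C,D,E}, {A,C,D,F}, {A,C,E,F}, {A,D,E,F}, {B,C,D,E}, {B,C,D,F}, {B,C,E,F}, {B,D,E,F}, {C,D,E,F}, {A,B,C,D,E}, {A,B,C,D,F}, {A,B,C,E,F}, {A,B,D,E,F}, {A,C,D,E,F}, {B,C,D,E,F}, Ω }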